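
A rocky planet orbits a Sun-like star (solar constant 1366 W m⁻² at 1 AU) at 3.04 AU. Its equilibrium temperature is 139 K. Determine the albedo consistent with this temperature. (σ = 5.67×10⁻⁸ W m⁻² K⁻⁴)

Flux at 3.04 AU: S = 1366/3.04² = 148 W m⁻².
From T_eq⁴ = S(1−A)/(4σ): 1−A = 4σT_eq⁴/S.
1−A = 4 × 5.67×10⁻⁸ × (139)⁴ / 148 = 0.573.

A ≈ 0.43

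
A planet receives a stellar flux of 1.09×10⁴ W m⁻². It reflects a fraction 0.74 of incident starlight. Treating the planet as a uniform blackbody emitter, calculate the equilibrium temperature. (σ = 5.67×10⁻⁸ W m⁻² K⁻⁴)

T_eq ≈ 334 K

Energy balance: absorbed = emitted ⇒ πR²·S(1−A) = 4πR²·σT_eq⁴, so T_eq⁴ = S(1−A)/(4σ).
T_eq = [1.09×10⁴ × 0.26 / (4 × 5.67×10⁻⁸)]^(1/4) = (1.25×10¹⁰)^(1/4) = 334 K.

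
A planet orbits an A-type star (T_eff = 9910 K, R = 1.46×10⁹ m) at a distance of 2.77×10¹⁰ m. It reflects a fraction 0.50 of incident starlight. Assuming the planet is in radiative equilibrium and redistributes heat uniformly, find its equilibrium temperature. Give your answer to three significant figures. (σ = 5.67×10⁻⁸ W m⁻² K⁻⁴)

L = 4πR_⋆²σT_⋆⁴ = 4π(1.46×10⁹)² × 5.67×10⁻⁸ × (9910)⁴ = 1.46×10²⁸ W.
S = L/(4πd²) = 1.52×10⁶ W m⁻².
Energy balance: absorbed = emitted ⇒ πR²·S(1−A) = 4πR²·σT_eq⁴, so T_eq⁴ = S(1−A)/(4σ).
T_eq = [1.52×10⁶ × 0.50 / (4 × 5.67×10⁻⁸)]^(1/4) = (3.35×10¹²)^(1/4) = 1350 K.

T_eq ≈ 1350 K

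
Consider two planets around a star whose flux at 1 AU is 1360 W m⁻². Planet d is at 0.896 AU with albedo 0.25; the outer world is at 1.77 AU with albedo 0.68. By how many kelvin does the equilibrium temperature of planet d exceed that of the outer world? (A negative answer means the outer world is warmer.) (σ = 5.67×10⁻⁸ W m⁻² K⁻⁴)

T_eq = [S₀(1−A)/(4σd²)]^(1/4), so T ∝ (1−A)^(1/4) / √d.
T₁ = [1360×0.75/(4×5.67×10⁻⁸×0.896²)]^(1/4) = 273.58 K.
T₂ = [1360×0.32/(4×5.67×10⁻⁸×1.77²)]^(1/4) = 157.32 K.

ΔT ≈ 116.3 K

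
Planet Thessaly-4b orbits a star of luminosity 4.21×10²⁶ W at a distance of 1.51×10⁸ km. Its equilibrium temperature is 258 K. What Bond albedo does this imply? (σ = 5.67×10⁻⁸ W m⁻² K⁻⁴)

d = 1.51×10⁸ km = 1.51×10¹¹ m.
Flux: S = L/(4πd²) = 4.21×10²⁶/(4π×(1.51×10¹¹)²) = 1470 W m⁻².
From T_eq⁴ = S(1−A)/(4σ): 1−A = 4σT_eq⁴/S.
1−A = 4 × 5.67×10⁻⁸ × (258)⁴ / 1470 = 0.684.

A ≈ 0.32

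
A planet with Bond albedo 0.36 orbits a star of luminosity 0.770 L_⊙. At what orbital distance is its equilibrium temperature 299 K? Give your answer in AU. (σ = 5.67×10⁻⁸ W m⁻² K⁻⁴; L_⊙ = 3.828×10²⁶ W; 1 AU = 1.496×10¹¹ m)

d ≈ 0.608 AU

L = 0.770 × 3.828×10²⁶ = 2.95×10²⁶ W.
From T_eq⁴ = L(1−A)/(16πσd²): d = √[L(1−A)/(16πσT_eq⁴)].
d = √[2.95×10²⁶ × 0.64 / (16π × 5.67×10⁻⁸ × (299)⁴)] = 9.10×10¹⁰ m = 0.608 AU.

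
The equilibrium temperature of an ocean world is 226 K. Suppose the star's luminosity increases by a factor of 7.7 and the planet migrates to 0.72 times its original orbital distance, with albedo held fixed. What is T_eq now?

T_eq ∝ L^(1/4) · d^(−1/2).
T′ = 226 × 7.7^(1/4) / 0.72^(1/2) = 444 K.

T_eq ≈ 444 K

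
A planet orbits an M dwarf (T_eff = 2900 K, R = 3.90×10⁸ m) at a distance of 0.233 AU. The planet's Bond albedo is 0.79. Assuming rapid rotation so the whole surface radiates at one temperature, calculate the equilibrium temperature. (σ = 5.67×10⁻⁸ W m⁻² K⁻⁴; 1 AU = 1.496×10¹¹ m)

T_eq ≈ 147 K

d = 0.233 AU = 3.49×10¹⁰ m.
L = 4πR_⋆²σT_⋆⁴ = 4π(3.90×10⁸)² × 5.67×10⁻⁸ × (2900)⁴ = 7.67×10²⁴ W.
S = L/(4πd²) = 502 W m⁻².
Energy balance: absorbed = emitted ⇒ πR²·S(1−A) = 4πR²·σT_eq⁴, so T_eq⁴ = S(1−A)/(4σ).
T_eq = [502 × 0.21 / (4 × 5.67×10⁻⁸)]^(1/4) = (4.65×10⁸)^(1/4) = 147 K.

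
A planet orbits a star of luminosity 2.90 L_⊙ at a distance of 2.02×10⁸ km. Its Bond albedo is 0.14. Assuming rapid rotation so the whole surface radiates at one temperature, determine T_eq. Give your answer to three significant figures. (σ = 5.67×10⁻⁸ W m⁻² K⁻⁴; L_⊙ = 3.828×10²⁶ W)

T_eq ≈ 301 K

d = 2.02×10⁸ km = 2.02×10¹¹ m.
L = 2.90 × 3.828×10²⁶ = 1.11×10²⁷ W.
Flux: S = L/(4πd²) = 1.11×10²⁷/(4π×(2.02×10¹¹)²) = 2160 W m⁻².
Energy balance: absorbed = emitted ⇒ πR²·S(1−A) = 4πR²·σT_eq⁴, so T_eq⁴ = S(1−A)/(4σ).
T_eq = [2160 × 0.86 / (4 × 5.67×10⁻⁸)]^(1/4) = (8.21×10⁹)^(1/4) = 301 K.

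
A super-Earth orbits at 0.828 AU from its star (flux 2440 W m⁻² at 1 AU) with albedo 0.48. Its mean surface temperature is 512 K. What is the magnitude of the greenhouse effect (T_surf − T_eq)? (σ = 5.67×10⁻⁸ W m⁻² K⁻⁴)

S = 2440/0.828² = 3559 W m⁻².
T_eq = [S(1−A)/(4σ)]^(1/4) = [3559×0.52/(4×5.67×10⁻⁸)]^(1/4) = 300.6 K.
ΔT = T_surf − T_eq = 512 − 300.6.

ΔT ≈ 211.4 K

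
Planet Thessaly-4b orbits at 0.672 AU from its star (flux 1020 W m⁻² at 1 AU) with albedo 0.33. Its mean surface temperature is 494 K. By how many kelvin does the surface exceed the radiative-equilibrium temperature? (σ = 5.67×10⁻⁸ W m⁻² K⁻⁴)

ΔT ≈ 208.2 K

S = 1020/0.672² = 2259 W m⁻².
T_eq = [S(1−A)/(4σ)]^(1/4) = [2259×0.67/(4×5.67×10⁻⁸)]^(1/4) = 285.8 K.
ΔT = T_surf − T_eq = 494 − 285.8.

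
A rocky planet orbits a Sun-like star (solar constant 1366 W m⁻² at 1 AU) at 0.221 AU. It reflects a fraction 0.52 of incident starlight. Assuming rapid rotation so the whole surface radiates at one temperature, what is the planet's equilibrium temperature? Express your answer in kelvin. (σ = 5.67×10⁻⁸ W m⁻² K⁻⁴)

Flux at 0.221 AU: S = 1366/0.221² = 2.80×10⁴ W m⁻².
Energy balance: absorbed = emitted ⇒ πR²·S(1−A) = 4πR²·σT_eq⁴, so T_eq⁴ = S(1−A)/(4σ).
T_eq = [2.80×10⁴ × 0.48 / (4 × 5.67×10⁻⁸)]^(1/4) = (5.92×10¹⁰)^(1/4) = 493 K.

T_eq ≈ 493 K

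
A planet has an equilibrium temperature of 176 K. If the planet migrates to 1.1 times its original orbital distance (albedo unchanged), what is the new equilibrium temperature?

T_eq ∝ L^(1/4) · d^(−1/2).
T′ = 176 / 1.1^(1/2) = 168 K.

T_eq ≈ 168 K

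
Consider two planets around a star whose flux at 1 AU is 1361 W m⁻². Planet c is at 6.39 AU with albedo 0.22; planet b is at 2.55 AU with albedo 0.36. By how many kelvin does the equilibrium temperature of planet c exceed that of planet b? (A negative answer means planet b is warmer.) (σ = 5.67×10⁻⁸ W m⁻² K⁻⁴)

ΔT ≈ -52.4 K

T_eq = [S₀(1−A)/(4σd²)]^(1/4), so T ∝ (1−A)^(1/4) / √d.
T₁ = [1361×0.78/(4×5.67×10⁻⁸×6.39²)]^(1/4) = 103.47 K.
T₂ = [1361×0.64/(4×5.67×10⁻⁸×2.55²)]^(1/4) = 155.89 K.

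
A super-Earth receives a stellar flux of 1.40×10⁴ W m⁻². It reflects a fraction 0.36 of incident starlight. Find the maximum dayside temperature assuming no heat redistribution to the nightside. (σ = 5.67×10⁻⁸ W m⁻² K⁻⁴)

T_ss ≈ 630 K

With no redistribution each surface element balances locally: S(1−A) = σT⁴.
T = [1.40×10⁴ × 0.64 / 5.67×10⁻⁸]^(1/4) = (1.58×10¹¹)^(1/4) = 630 K.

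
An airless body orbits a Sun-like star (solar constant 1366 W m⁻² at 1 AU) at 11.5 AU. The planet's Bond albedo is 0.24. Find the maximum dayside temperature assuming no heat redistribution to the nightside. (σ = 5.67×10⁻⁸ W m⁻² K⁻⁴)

Flux at 11.5 AU: S = 1366/11.5² = 10.3 W m⁻².
With no redistribution each surface element balances locally: S(1−A) = σT⁴.
T = [10.3 × 0.76 / 5.67×10⁻⁸]^(1/4) = (1.38×10⁸)^(1/4) = 108 K.

T_ss ≈ 108 K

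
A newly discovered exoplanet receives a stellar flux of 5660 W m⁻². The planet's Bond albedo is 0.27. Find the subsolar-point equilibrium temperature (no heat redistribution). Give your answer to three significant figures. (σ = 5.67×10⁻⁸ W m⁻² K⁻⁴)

At the subsolar point the surface absorbs S(1−A) and emits σT⁴ per unit area — no factor of 4, since only the local patch is in balance.
T = [5660 × 0.73 / 5.67×10⁻⁸]^(1/4) = (7.29×10¹⁰)^(1/4) = 520 K.

T_ss ≈ 520 K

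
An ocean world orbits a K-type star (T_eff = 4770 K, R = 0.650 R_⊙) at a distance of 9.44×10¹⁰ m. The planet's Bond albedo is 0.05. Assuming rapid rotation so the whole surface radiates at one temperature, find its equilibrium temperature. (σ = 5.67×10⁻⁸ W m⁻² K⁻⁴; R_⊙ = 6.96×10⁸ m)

R_⋆ = 0.650 × 6.96×10⁸ = 4.52×10⁸ m.
L = 4πR_⋆²σT_⋆⁴ = 4π(4.52×10⁸)² × 5.67×10⁻⁸ × (4770)⁴ = 7.55×10²⁵ W.
S = L/(4πd²) = 674 W m⁻².
Energy balance: absorbed = emitted ⇒ πR²·S(1−A) = 4πR²·σT_eq⁴, so T_eq⁴ = S(1−A)/(4σ).
T_eq = [674 × 0.95 / (4 × 5.67×10⁻⁸)]^(1/4) = (2.82×10⁹)^(1/4) = 231 K.

T_eq ≈ 231 K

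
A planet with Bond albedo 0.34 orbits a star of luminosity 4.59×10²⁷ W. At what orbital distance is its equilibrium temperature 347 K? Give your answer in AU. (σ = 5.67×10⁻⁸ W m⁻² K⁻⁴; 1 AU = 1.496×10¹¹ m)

d ≈ 1.81 AU

From T_eq⁴ = L(1−A)/(16πσd²): d = √[L(1−A)/(16πσT_eq⁴)].
d = √[4.59×10²⁷ × 0.66 / (16π × 5.67×10⁻⁸ × (347)⁴)] = 2.71×10¹¹ m = 1.81 AU.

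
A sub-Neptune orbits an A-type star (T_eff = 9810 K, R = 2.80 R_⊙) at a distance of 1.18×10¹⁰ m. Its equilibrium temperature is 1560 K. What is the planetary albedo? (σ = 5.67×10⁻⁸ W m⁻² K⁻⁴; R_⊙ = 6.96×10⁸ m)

A ≈ 0.91

R_⋆ = 2.80 × 6.96×10⁸ = 1.95×10⁹ m.
L = 4πR_⋆²σT_⋆⁴ = 4π(1.95×10⁹)² × 5.67×10⁻⁸ × (9810)⁴ = 2.51×10²⁸ W.
S = L/(4πd²) = 1.43×10⁷ W m⁻².
From T_eq⁴ = S(1−A)/(4σ): 1−A = 4σT_eq⁴/S.
1−A = 4 × 5.67×10⁻⁸ × (1560)⁴ / 1.43×10⁷ = 0.094.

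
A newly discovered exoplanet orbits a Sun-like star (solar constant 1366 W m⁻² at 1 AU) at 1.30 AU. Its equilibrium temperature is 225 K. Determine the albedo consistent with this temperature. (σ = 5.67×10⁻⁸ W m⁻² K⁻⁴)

A ≈ 0.28

Flux at 1.30 AU: S = 1366/1.30² = 808 W m⁻².
From T_eq⁴ = S(1−A)/(4σ): 1−A = 4σT_eq⁴/S.
1−A = 4 × 5.67×10⁻⁸ × (225)⁴ / 808 = 0.719.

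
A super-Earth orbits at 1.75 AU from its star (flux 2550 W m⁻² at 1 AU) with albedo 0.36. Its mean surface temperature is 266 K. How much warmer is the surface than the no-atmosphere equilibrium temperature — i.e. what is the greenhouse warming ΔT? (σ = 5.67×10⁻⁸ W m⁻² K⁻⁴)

ΔT ≈ 45.8 K

S = 2550/1.75² = 832.7 W m⁻².
T_eq = [S(1−A)/(4σ)]^(1/4) = [832.7×0.64/(4×5.67×10⁻⁸)]^(1/4) = 220.2 K.
ΔT = T_surf − T_eq = 266 − 220.2.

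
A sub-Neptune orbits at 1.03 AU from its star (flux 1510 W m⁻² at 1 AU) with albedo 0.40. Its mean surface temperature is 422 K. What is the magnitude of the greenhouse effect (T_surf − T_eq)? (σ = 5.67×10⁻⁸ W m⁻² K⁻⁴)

ΔT ≈ 174.3 K

S = 1510/1.03² = 1423 W m⁻².
T_eq = [S(1−A)/(4σ)]^(1/4) = [1423×0.60/(4×5.67×10⁻⁸)]^(1/4) = 247.7 K.
ΔT = T_surf − T_eq = 422 − 247.7.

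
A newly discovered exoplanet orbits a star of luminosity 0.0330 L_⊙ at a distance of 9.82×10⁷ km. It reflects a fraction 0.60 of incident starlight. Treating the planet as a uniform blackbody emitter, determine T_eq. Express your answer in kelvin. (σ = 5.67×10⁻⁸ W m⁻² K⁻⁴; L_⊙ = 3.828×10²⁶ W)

d = 9.82×10⁷ km = 9.82×10¹⁰ m.
L = 0.0330 × 3.828×10²⁶ = 1.26×10²⁵ W.
Flux: S = L/(4πd²) = 1.26×10²⁵/(4π×(9.82×10¹⁰)²) = 104 W m⁻².
Energy balance: absorbed = emitted ⇒ πR²·S(1−A) = 4πR²·σT_eq⁴, so T_eq⁴ = S(1−A)/(4σ).
T_eq = [104 × 0.40 / (4 × 5.67×10⁻⁸)]^(1/4) = (1.84×10⁸)^(1/4) = 116 K.

T_eq ≈ 116 K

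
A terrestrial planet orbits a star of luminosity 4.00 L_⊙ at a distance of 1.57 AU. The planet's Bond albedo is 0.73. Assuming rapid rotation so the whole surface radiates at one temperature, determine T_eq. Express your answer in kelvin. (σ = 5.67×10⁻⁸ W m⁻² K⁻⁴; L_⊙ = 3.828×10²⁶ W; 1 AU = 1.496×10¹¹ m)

T_eq ≈ 226 K

d = 1.57 AU = 2.35×10¹¹ m.
L = 4.00 × 3.828×10²⁶ = 1.53×10²⁷ W.
Flux: S = L/(4πd²) = 1.53×10²⁷/(4π×(2.35×10¹¹)²) = 2210 W m⁻².
Energy balance: absorbed = emitted ⇒ πR²·S(1−A) = 4πR²·σT_eq⁴, so T_eq⁴ = S(1−A)/(4σ).
T_eq = [2210 × 0.27 / (4 × 5.67×10⁻⁸)]^(1/4) = (2.63×10⁹)^(1/4) = 226 K.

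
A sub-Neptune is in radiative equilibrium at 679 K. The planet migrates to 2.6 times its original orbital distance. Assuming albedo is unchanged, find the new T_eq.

T_eq ∝ L^(1/4) · d^(−1/2).
T′ = 679 / 2.6^(1/2) = 421 K.

T_eq ≈ 421 K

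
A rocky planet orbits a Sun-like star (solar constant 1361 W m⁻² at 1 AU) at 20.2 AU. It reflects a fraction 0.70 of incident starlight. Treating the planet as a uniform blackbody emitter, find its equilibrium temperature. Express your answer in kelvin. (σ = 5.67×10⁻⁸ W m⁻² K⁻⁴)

T_eq ≈ 45.8 K

Flux at 20.2 AU: S = 1361/20.2² = 3.34 W m⁻².
Energy balance: absorbed = emitted ⇒ πR²·S(1−A) = 4πR²·σT_eq⁴, so T_eq⁴ = S(1−A)/(4σ).
T_eq = [3.34 × 0.30 / (4 × 5.67×10⁻⁸)]^(1/4) = (4.41×10⁶)^(1/4) = 45.8 K.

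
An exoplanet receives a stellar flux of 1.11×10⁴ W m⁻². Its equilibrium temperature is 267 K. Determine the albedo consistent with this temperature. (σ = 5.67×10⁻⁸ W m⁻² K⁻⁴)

From T_eq⁴ = S(1−A)/(4σ): 1−A = 4σT_eq⁴/S.
1−A = 4 × 5.67×10⁻⁸ × (267)⁴ / 1.11×10⁴ = 0.104.

A ≈ 0.90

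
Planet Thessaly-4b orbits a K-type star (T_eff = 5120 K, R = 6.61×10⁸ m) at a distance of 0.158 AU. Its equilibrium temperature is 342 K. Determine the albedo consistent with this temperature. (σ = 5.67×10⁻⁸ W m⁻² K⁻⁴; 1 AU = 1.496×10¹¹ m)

A ≈ 0.90

d = 0.158 AU = 2.36×10¹⁰ m.
L = 4πR_⋆²σT_⋆⁴ = 4π(6.61×10⁸)² × 5.67×10⁻⁸ × (5120)⁴ = 2.14×10²⁶ W.
S = L/(4πd²) = 3.05×10⁴ W m⁻².
From T_eq⁴ = S(1−A)/(4σ): 1−A = 4σT_eq⁴/S.
1−A = 4 × 5.67×10⁻⁸ × (342)⁴ / 3.05×10⁴ = 0.102.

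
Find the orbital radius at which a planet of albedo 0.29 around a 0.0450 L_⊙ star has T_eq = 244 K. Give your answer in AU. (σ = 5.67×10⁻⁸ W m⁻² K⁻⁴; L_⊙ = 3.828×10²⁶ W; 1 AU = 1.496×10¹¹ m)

d ≈ 0.233 AU

L = 0.0450 × 3.828×10²⁶ = 1.72×10²⁵ W.
From T_eq⁴ = L(1−A)/(16πσd²): d = √[L(1−A)/(16πσT_eq⁴)].
d = √[1.72×10²⁵ × 0.71 / (16π × 5.67×10⁻⁸ × (244)⁴)] = 3.48×10¹⁰ m = 0.233 AU.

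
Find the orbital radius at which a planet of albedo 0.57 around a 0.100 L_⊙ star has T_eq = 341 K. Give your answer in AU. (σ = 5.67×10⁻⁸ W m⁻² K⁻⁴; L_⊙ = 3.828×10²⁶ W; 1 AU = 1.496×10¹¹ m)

d ≈ 0.138 AU

L = 0.100 × 3.828×10²⁶ = 3.83×10²⁵ W.
From T_eq⁴ = L(1−A)/(16πσd²): d = √[L(1−A)/(16πσT_eq⁴)].
d = √[3.83×10²⁵ × 0.43 / (16π × 5.67×10⁻⁸ × (341)⁴)] = 2.07×10¹⁰ m = 0.138 AU.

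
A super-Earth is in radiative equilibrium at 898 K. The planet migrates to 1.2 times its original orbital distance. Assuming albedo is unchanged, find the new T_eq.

T_eq ∝ L^(1/4) · d^(−1/2).
T′ = 898 / 1.2^(1/2) = 820 K.

T_eq ≈ 820 K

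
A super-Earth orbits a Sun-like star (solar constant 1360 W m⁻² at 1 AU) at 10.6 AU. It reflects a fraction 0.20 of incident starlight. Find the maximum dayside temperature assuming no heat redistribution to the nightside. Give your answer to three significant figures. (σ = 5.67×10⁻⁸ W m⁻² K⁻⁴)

Flux at 10.6 AU: S = 1360/10.6² = 12.1 W m⁻².
With no redistribution each surface element balances locally: S(1−A) = σT⁴.
T = [12.1 × 0.80 / 5.67×10⁻⁸]^(1/4) = (1.71×10⁸)^(1/4) = 114 K.

T_ss ≈ 114 K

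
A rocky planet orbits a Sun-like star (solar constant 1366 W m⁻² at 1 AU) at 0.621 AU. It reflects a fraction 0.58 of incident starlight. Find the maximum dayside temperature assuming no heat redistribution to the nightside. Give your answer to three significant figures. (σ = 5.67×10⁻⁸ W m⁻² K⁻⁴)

T_ss ≈ 402 K

Flux at 0.621 AU: S = 1366/0.621² = 3540 W m⁻².
With no redistribution each surface element balances locally: S(1−A) = σT⁴.
T = [3540 × 0.42 / 5.67×10⁻⁸]^(1/4) = (2.62×10¹⁰)^(1/4) = 402 K.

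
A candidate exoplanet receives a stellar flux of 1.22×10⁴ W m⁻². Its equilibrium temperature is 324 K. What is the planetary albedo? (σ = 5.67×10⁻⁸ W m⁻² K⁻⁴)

A ≈ 0.80

From T_eq⁴ = S(1−A)/(4σ): 1−A = 4σT_eq⁴/S.
1−A = 4 × 5.67×10⁻⁸ × (324)⁴ / 1.22×10⁴ = 0.205.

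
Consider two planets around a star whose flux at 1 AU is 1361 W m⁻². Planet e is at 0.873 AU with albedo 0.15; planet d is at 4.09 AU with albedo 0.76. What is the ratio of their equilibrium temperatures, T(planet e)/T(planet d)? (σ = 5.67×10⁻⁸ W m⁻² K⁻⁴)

T_eq = [S₀(1−A)/(4σd²)]^(1/4), so T ∝ (1−A)^(1/4) / √d.
T₁ = [1361×0.85/(4×5.67×10⁻⁸×0.873²)]^(1/4) = 286.02 K.
T₂ = [1361×0.24/(4×5.67×10⁻⁸×4.09²)]^(1/4) = 96.33 K.

T₁/T₂ ≈ 2.969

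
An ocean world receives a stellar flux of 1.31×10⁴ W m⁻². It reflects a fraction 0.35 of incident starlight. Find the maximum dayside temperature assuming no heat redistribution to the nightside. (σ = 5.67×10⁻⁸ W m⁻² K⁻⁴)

With no redistribution each surface element balances locally: S(1−A) = σT⁴.
T = [1.31×10⁴ × 0.65 / 5.67×10⁻⁸]^(1/4) = (1.50×10¹¹)^(1/4) = 623 K.

T_ss ≈ 623 K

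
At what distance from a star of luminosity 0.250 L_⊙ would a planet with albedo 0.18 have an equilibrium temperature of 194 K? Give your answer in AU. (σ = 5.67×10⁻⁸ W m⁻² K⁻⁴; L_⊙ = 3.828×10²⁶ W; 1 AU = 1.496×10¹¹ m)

L = 0.250 × 3.828×10²⁶ = 9.57×10²⁵ W.
From T_eq⁴ = L(1−A)/(16πσd²): d = √[L(1−A)/(16πσT_eq⁴)].
d = √[9.57×10²⁵ × 0.82 / (16π × 5.67×10⁻⁸ × (194)⁴)] = 1.39×10¹¹ m = 0.932 AU.

d ≈ 0.932 AU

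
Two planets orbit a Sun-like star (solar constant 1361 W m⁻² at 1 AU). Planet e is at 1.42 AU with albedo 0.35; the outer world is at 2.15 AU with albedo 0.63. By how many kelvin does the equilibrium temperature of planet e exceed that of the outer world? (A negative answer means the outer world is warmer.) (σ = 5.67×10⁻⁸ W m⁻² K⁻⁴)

T_eq = [S₀(1−A)/(4σd²)]^(1/4), so T ∝ (1−A)^(1/4) / √d.
T₁ = [1361×0.65/(4×5.67×10⁻⁸×1.42²)]^(1/4) = 209.72 K.
T₂ = [1361×0.37/(4×5.67×10⁻⁸×2.15²)]^(1/4) = 148.04 K.

ΔT ≈ 61.7 K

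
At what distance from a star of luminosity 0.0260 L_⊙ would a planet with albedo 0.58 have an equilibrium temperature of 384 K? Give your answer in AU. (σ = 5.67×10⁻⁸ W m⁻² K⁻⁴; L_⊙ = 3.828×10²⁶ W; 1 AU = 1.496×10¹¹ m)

d ≈ 0.0549 AU

L = 0.0260 × 3.828×10²⁶ = 9.95×10²⁴ W.
From T_eq⁴ = L(1−A)/(16πσd²): d = √[L(1−A)/(16πσT_eq⁴)].
d = √[9.95×10²⁴ × 0.42 / (16π × 5.67×10⁻⁸ × (384)⁴)] = 8.21×10⁹ m = 0.0549 AU.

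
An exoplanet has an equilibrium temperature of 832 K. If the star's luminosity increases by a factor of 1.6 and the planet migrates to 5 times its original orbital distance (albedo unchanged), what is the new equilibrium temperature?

T_eq ∝ L^(1/4) · d^(−1/2).
T′ = 832 × 1.6^(1/4) / 5^(1/2) = 418 K.

T_eq ≈ 418 K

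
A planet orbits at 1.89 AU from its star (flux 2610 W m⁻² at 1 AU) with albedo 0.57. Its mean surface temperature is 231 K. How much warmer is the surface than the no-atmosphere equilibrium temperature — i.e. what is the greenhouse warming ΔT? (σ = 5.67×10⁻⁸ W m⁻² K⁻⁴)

ΔT ≈ 38.1 K

S = 2610/1.89² = 730.7 W m⁻².
T_eq = [S(1−A)/(4σ)]^(1/4) = [730.7×0.43/(4×5.67×10⁻⁸)]^(1/4) = 192.9 K.
ΔT = T_surf − T_eq = 231 − 192.9.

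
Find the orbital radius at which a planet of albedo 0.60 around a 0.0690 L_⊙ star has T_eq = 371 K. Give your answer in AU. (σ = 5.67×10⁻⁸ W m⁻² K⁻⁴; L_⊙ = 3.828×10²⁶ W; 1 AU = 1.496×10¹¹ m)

d ≈ 0.0935 AU

L = 0.0690 × 3.828×10²⁶ = 2.64×10²⁵ W.
From T_eq⁴ = L(1−A)/(16πσd²): d = √[L(1−A)/(16πσT_eq⁴)].
d = √[2.64×10²⁵ × 0.40 / (16π × 5.67×10⁻⁸ × (371)⁴)] = 1.40×10¹⁰ m = 0.0935 AU.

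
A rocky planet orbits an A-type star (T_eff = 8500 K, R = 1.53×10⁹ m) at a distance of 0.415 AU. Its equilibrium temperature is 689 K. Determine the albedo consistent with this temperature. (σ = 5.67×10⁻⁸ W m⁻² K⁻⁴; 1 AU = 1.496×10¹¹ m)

A ≈ 0.72

d = 0.415 AU = 6.21×10¹⁰ m.
L = 4πR_⋆²σT_⋆⁴ = 4π(1.53×10⁹)² × 5.67×10⁻⁸ × (8500)⁴ = 8.71×10²⁷ W.
S = L/(4πd²) = 1.80×10⁵ W m⁻².
From T_eq⁴ = S(1−A)/(4σ): 1−A = 4σT_eq⁴/S.
1−A = 4 × 5.67×10⁻⁸ × (689)⁴ / 1.80×10⁵ = 0.284.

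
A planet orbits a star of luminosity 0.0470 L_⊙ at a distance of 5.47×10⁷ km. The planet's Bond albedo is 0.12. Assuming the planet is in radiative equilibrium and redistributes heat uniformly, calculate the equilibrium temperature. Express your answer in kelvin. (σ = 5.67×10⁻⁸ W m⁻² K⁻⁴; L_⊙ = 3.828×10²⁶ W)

d = 5.47×10⁷ km = 5.47×10¹⁰ m.
L = 0.0470 × 3.828×10²⁶ = 1.80×10²⁵ W.
Flux: S = L/(4πd²) = 1.80×10²⁵/(4π×(5.47×10¹⁰)²) = 479 W m⁻².
Energy balance: absorbed = emitted ⇒ πR²·S(1−A) = 4πR²·σT_eq⁴, so T_eq⁴ = S(1−A)/(4σ).
T_eq = [479 × 0.88 / (4 × 5.67×10⁻⁸)]^(1/4) = (1.86×10⁹)^(1/4) = 208 K.

T_eq ≈ 208 K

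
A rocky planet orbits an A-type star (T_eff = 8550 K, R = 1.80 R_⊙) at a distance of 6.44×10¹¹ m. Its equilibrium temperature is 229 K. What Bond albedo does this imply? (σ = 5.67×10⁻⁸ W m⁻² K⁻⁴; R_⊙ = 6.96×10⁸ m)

R_⋆ = 1.80 × 6.96×10⁸ = 1.25×10⁹ m.
L = 4πR_⋆²σT_⋆⁴ = 4π(1.25×10⁹)² × 5.67×10⁻⁸ × (8550)⁴ = 5.98×10²⁷ W.
S = L/(4πd²) = 1150 W m⁻².
From T_eq⁴ = S(1−A)/(4σ): 1−A = 4σT_eq⁴/S.
1−A = 4 × 5.67×10⁻⁸ × (229)⁴ / 1150 = 0.544.

A ≈ 0.46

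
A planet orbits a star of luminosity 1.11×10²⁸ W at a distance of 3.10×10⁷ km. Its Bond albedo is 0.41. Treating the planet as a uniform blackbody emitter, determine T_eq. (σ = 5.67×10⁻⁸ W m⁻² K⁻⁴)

d = 3.10×10⁷ km = 3.10×10¹⁰ m.
Flux: S = L/(4πd²) = 1.11×10²⁸/(4π×(3.10×10¹⁰)²) = 9.19×10⁵ W m⁻².
Energy balance: absorbed = emitted ⇒ πR²·S(1−A) = 4πR²·σT_eq⁴, so T_eq⁴ = S(1−A)/(4σ).
T_eq = [9.19×10⁵ × 0.59 / (4 × 5.67×10⁻⁸)]^(1/4) = (2.39×10¹²)^(1/4) = 1240 K.

T_eq ≈ 1240 K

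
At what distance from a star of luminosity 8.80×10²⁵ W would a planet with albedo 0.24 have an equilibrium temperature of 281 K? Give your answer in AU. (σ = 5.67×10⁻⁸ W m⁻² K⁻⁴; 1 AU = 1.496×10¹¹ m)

From T_eq⁴ = L(1−A)/(16πσd²): d = √[L(1−A)/(16πσT_eq⁴)].
d = √[8.80×10²⁵ × 0.76 / (16π × 5.67×10⁻⁸ × (281)⁴)] = 6.13×10¹⁰ m = 0.410 AU.

d ≈ 0.410 AU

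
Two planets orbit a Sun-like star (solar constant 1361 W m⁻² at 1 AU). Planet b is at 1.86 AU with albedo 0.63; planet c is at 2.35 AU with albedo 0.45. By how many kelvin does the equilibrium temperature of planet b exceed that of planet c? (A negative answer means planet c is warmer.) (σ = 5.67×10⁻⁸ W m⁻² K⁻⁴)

T_eq = [S₀(1−A)/(4σd²)]^(1/4), so T ∝ (1−A)^(1/4) / √d.
T₁ = [1361×0.37/(4×5.67×10⁻⁸×1.86²)]^(1/4) = 159.17 K.
T₂ = [1361×0.55/(4×5.67×10⁻⁸×2.35²)]^(1/4) = 156.35 K.

ΔT ≈ 2.8 K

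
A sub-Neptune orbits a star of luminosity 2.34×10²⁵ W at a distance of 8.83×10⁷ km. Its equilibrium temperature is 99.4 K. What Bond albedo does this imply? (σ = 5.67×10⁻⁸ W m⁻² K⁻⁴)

A ≈ 0.91

d = 8.83×10⁷ km = 8.83×10¹⁰ m.
Flux: S = L/(4πd²) = 2.34×10²⁵/(4π×(8.83×10¹⁰)²) = 239 W m⁻².
From T_eq⁴ = S(1−A)/(4σ): 1−A = 4σT_eq⁴/S.
1−A = 4 × 5.67×10⁻⁸ × (99.4)⁴ / 239 = 0.093.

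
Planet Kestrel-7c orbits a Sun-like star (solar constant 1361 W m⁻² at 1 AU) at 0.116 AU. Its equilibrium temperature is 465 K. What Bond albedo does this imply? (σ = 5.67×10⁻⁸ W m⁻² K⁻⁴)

Flux at 0.116 AU: S = 1361/0.116² = 1.01×10⁵ W m⁻².
From T_eq⁴ = S(1−A)/(4σ): 1−A = 4σT_eq⁴/S.
1−A = 4 × 5.67×10⁻⁸ × (465)⁴ / 1.01×10⁵ = 0.105.

A ≈ 0.90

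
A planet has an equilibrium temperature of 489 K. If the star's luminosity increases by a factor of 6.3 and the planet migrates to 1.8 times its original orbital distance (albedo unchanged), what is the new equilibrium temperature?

T_eq ≈ 577 K

T_eq ∝ L^(1/4) · d^(−1/2).
T′ = 489 × 6.3^(1/4) / 1.8^(1/2) = 577 K.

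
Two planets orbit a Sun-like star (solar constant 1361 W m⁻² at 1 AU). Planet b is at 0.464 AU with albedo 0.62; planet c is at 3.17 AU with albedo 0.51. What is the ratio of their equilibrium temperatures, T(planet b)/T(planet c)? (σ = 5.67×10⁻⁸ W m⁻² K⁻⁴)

T_eq = [S₀(1−A)/(4σd²)]^(1/4), so T ∝ (1−A)^(1/4) / √d.
T₁ = [1361×0.38/(4×5.67×10⁻⁸×0.464²)]^(1/4) = 320.80 K.
T₂ = [1361×0.49/(4×5.67×10⁻⁸×3.17²)]^(1/4) = 130.79 K.

T₁/T₂ ≈ 2.453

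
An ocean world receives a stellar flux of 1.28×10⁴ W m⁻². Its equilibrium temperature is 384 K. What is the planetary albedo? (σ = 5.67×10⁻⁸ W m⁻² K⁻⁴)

A ≈ 0.61

From T_eq⁴ = S(1−A)/(4σ): 1−A = 4σT_eq⁴/S.
1−A = 4 × 5.67×10⁻⁸ × (384)⁴ / 1.28×10⁴ = 0.385.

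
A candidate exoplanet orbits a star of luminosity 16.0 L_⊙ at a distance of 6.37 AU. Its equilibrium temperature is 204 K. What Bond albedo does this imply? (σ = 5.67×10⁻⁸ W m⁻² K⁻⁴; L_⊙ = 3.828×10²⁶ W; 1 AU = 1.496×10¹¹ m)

A ≈ 0.27

d = 6.37 AU = 9.53×10¹¹ m.
L = 16.0 × 3.828×10²⁶ = 6.12×10²⁷ W.
Flux: S = L/(4πd²) = 6.12×10²⁷/(4π×(9.53×10¹¹)²) = 537 W m⁻².
From T_eq⁴ = S(1−A)/(4σ): 1−A = 4σT_eq⁴/S.
1−A = 4 × 5.67×10⁻⁸ × (204)⁴ / 537 = 0.732.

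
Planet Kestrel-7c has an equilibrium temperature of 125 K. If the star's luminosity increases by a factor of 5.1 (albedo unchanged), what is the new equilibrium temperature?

T_eq ∝ L^(1/4) · d^(−1/2).
T′ = 125 × 5.1^(1/4) = 188 K.

T_eq ≈ 188 K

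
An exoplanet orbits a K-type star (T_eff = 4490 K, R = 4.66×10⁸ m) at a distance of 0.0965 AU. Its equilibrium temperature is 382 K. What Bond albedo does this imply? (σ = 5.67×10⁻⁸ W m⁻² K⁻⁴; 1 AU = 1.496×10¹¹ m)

A ≈ 0.80

d = 0.0965 AU = 1.44×10¹⁰ m.
L = 4πR_⋆²σT_⋆⁴ = 4π(4.66×10⁸)² × 5.67×10⁻⁸ × (4490)⁴ = 6.29×10²⁵ W.
S = L/(4πd²) = 2.40×10⁴ W m⁻².
From T_eq⁴ = S(1−A)/(4σ): 1−A = 4σT_eq⁴/S.
1−A = 4 × 5.67×10⁻⁸ × (382)⁴ / 2.40×10⁴ = 0.201.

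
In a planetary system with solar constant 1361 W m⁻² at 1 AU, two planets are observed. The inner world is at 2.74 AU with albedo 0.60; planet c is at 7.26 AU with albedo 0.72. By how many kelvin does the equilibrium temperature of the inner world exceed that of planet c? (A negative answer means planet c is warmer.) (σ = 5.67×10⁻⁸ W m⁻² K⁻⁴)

ΔT ≈ 58.6 K

T_eq = [S₀(1−A)/(4σd²)]^(1/4), so T ∝ (1−A)^(1/4) / √d.
T₁ = [1361×0.40/(4×5.67×10⁻⁸×2.74²)]^(1/4) = 133.72 K.
T₂ = [1361×0.28/(4×5.67×10⁻⁸×7.26²)]^(1/4) = 75.14 K.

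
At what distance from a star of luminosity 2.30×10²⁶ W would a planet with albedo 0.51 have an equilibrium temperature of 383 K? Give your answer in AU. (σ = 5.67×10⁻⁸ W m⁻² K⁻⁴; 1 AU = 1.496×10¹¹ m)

From T_eq⁴ = L(1−A)/(16πσd²): d = √[L(1−A)/(16πσT_eq⁴)].
d = √[2.30×10²⁶ × 0.49 / (16π × 5.67×10⁻⁸ × (383)⁴)] = 4.29×10¹⁰ m = 0.287 AU.

d ≈ 0.287 AU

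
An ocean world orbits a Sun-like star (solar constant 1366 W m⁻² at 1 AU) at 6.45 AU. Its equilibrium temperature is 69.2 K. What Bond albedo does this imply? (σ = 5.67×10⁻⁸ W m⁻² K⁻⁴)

A ≈ 0.84

Flux at 6.45 AU: S = 1366/6.45² = 32.8 W m⁻².
From T_eq⁴ = S(1−A)/(4σ): 1−A = 4σT_eq⁴/S.
1−A = 4 × 5.67×10⁻⁸ × (69.2)⁴ / 32.8 = 0.158.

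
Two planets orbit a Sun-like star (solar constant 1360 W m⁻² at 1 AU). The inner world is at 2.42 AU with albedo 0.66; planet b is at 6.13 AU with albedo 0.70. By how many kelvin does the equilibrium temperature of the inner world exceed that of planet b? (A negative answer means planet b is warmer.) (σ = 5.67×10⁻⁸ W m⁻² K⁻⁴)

ΔT ≈ 53.4 K

T_eq = [S₀(1−A)/(4σd²)]^(1/4), so T ∝ (1−A)^(1/4) / √d.
T₁ = [1360×0.34/(4×5.67×10⁻⁸×2.42²)]^(1/4) = 136.60 K.
T₂ = [1360×0.30/(4×5.67×10⁻⁸×6.13²)]^(1/4) = 83.18 K.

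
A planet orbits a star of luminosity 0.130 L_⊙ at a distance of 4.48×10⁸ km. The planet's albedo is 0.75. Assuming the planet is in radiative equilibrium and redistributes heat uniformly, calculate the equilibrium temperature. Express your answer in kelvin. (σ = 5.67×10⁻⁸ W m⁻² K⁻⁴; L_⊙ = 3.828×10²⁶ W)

T_eq ≈ 68.3 K

d = 4.48×10⁸ km = 4.48×10¹¹ m.
L = 0.130 × 3.828×10²⁶ = 4.98×10²⁵ W.
Flux: S = L/(4πd²) = 4.98×10²⁵/(4π×(4.48×10¹¹)²) = 19.7 W m⁻².
Energy balance: absorbed = emitted ⇒ πR²·S(1−A) = 4πR²·σT_eq⁴, so T_eq⁴ = S(1−A)/(4σ).
T_eq = [19.7 × 0.25 / (4 × 5.67×10⁻⁸)]^(1/4) = (2.17×10⁷)^(1/4) = 68.3 K.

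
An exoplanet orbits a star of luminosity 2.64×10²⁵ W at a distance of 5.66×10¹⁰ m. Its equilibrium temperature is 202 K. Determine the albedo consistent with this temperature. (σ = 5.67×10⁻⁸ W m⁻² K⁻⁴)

Flux: S = L/(4πd²) = 2.64×10²⁵/(4π×(5.66×10¹⁰)²) = 656 W m⁻².
From T_eq⁴ = S(1−A)/(4σ): 1−A = 4σT_eq⁴/S.
1−A = 4 × 5.67×10⁻⁸ × (202)⁴ / 656 = 0.576.

A ≈ 0.42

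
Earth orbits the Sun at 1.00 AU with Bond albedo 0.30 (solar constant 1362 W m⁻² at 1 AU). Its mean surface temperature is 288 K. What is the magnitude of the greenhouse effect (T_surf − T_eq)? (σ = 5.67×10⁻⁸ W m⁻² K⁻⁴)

ΔT ≈ 33.4 K

S = 1362/1.00² = 1362 W m⁻².
T_eq = [S(1−A)/(4σ)]^(1/4) = [1362×0.70/(4×5.67×10⁻⁸)]^(1/4) = 254.6 K.
ΔT = T_surf − T_eq = 288 − 254.6.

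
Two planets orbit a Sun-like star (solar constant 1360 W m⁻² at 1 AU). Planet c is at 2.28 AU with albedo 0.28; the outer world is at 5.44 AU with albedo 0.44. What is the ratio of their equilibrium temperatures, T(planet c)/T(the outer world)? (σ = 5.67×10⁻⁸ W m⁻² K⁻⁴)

T₁/T₂ ≈ 1.645

T_eq = [S₀(1−A)/(4σd²)]^(1/4), so T ∝ (1−A)^(1/4) / √d.
T₁ = [1360×0.72/(4×5.67×10⁻⁸×2.28²)]^(1/4) = 169.76 K.
T₂ = [1360×0.56/(4×5.67×10⁻⁸×5.44²)]^(1/4) = 103.21 K.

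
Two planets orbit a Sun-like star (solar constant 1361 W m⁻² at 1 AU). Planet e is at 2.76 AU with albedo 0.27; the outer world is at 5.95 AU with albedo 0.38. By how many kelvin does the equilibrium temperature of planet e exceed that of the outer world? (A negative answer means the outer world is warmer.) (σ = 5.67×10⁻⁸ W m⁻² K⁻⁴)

T_eq = [S₀(1−A)/(4σd²)]^(1/4), so T ∝ (1−A)^(1/4) / √d.
T₁ = [1361×0.73/(4×5.67×10⁻⁸×2.76²)]^(1/4) = 154.86 K.
T₂ = [1361×0.62/(4×5.67×10⁻⁸×5.95²)]^(1/4) = 101.25 K.

ΔT ≈ 53.6 K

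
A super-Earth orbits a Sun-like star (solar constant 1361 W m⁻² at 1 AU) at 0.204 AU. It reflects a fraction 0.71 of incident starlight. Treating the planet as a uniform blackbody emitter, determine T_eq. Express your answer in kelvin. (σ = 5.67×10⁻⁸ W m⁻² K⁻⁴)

Flux at 0.204 AU: S = 1361/0.204² = 3.27×10⁴ W m⁻².
Energy balance: absorbed = emitted ⇒ πR²·S(1−A) = 4πR²·σT_eq⁴, so T_eq⁴ = S(1−A)/(4σ).
T_eq = [3.27×10⁴ × 0.29 / (4 × 5.67×10⁻⁸)]^(1/4) = (4.18×10¹⁰)^(1/4) = 452 K.

T_eq ≈ 452 K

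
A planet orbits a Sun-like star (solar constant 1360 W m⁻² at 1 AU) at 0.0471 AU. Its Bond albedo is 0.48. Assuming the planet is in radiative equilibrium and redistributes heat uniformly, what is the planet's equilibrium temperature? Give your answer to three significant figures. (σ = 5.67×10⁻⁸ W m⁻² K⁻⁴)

Flux at 0.0471 AU: S = 1360/0.0471² = 6.13×10⁵ W m⁻².
Energy balance: absorbed = emitted ⇒ πR²·S(1−A) = 4πR²·σT_eq⁴, so T_eq⁴ = S(1−A)/(4σ).
T_eq = [6.13×10⁵ × 0.52 / (4 × 5.67×10⁻⁸)]^(1/4) = (1.41×10¹²)^(1/4) = 1090 K.

T_eq ≈ 1090 K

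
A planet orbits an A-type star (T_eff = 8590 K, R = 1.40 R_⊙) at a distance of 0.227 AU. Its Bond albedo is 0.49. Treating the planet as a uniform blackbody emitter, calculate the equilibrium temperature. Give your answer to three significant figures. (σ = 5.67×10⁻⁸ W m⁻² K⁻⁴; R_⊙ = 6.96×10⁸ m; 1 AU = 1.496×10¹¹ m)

R_⋆ = 1.40 × 6.96×10⁸ = 9.74×10⁸ m.
d = 0.227 AU = 3.40×10¹⁰ m.
L = 4πR_⋆²σT_⋆⁴ = 4π(9.74×10⁸)² × 5.67×10⁻⁸ × (8590)⁴ = 3.68×10²⁷ W.
S = L/(4πd²) = 2.54×10⁵ W m⁻².
Energy balance: absorbed = emitted ⇒ πR²·S(1−A) = 4πR²·σT_eq⁴, so T_eq⁴ = S(1−A)/(4σ).
T_eq = [2.54×10⁵ × 0.51 / (4 × 5.67×10⁻⁸)]^(1/4) = (5.72×10¹¹)^(1/4) = 869 K.

T_eq ≈ 869 K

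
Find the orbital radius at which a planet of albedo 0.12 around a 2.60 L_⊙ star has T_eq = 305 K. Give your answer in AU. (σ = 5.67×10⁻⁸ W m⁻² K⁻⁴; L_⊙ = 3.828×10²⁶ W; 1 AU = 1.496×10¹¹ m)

L = 2.60 × 3.828×10²⁶ = 9.95×10²⁶ W.
From T_eq⁴ = L(1−A)/(16πσd²): d = √[L(1−A)/(16πσT_eq⁴)].
d = √[9.95×10²⁶ × 0.88 / (16π × 5.67×10⁻⁸ × (305)⁴)] = 1.88×10¹¹ m = 1.26 AU.

d ≈ 1.26 AU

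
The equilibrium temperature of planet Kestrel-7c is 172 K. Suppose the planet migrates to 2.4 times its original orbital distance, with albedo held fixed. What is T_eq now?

T_eq ∝ L^(1/4) · d^(−1/2).
T′ = 172 / 2.4^(1/2) = 111 K.

T_eq ≈ 111 K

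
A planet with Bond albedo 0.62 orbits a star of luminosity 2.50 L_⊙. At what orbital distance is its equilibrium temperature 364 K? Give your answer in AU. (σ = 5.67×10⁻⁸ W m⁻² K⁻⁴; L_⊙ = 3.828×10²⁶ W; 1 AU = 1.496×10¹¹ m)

L = 2.50 × 3.828×10²⁶ = 9.57×10²⁶ W.
From T_eq⁴ = L(1−A)/(16πσd²): d = √[L(1−A)/(16πσT_eq⁴)].
d = √[9.57×10²⁶ × 0.38 / (16π × 5.67×10⁻⁸ × (364)⁴)] = 8.53×10¹⁰ m = 0.570 AU.

d ≈ 0.570 AU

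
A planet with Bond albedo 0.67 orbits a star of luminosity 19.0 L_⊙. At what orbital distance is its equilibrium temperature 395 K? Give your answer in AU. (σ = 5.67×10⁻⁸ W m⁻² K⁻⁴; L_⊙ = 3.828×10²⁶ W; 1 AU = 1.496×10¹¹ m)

d ≈ 1.24 AU

L = 19.0 × 3.828×10²⁶ = 7.27×10²⁷ W.
From T_eq⁴ = L(1−A)/(16πσd²): d = √[L(1−A)/(16πσT_eq⁴)].
d = √[7.27×10²⁷ × 0.33 / (16π × 5.67×10⁻⁸ × (395)⁴)] = 1.86×10¹¹ m = 1.24 AU.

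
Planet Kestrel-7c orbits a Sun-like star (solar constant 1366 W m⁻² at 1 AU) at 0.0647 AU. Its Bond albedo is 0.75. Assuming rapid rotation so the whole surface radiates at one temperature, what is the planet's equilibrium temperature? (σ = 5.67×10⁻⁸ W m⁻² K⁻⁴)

T_eq ≈ 774 K

Flux at 0.0647 AU: S = 1366/0.0647² = 3.26×10⁵ W m⁻².
Energy balance: absorbed = emitted ⇒ πR²·S(1−A) = 4πR²·σT_eq⁴, so T_eq⁴ = S(1−A)/(4σ).
T_eq = [3.26×10⁵ × 0.25 / (4 × 5.67×10⁻⁸)]^(1/4) = (3.60×10¹¹)^(1/4) = 774 K.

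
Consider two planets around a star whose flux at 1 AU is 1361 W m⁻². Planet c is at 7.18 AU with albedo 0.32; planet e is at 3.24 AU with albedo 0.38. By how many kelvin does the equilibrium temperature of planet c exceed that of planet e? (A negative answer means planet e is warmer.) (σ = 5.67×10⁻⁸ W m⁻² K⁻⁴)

ΔT ≈ -42.9 K

T_eq = [S₀(1−A)/(4σd²)]^(1/4), so T ∝ (1−A)^(1/4) / √d.
T₁ = [1361×0.68/(4×5.67×10⁻⁸×7.18²)]^(1/4) = 94.32 K.
T₂ = [1361×0.62/(4×5.67×10⁻⁸×3.24²)]^(1/4) = 137.21 K.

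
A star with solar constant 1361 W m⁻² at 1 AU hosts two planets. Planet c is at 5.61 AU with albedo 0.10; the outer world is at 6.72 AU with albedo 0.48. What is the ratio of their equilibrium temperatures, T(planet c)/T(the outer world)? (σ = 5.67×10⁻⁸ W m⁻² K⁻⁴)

T₁/T₂ ≈ 1.255

T_eq = [S₀(1−A)/(4σd²)]^(1/4), so T ∝ (1−A)^(1/4) / √d.
T₁ = [1361×0.90/(4×5.67×10⁻⁸×5.61²)]^(1/4) = 114.45 K.
T₂ = [1361×0.52/(4×5.67×10⁻⁸×6.72²)]^(1/4) = 91.17 K.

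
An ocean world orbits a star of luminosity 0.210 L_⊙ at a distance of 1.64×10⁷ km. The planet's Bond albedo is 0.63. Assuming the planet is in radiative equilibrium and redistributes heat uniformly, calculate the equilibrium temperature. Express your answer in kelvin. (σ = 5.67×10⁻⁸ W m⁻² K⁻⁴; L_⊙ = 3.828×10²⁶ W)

T_eq ≈ 444 K

d = 1.64×10⁷ km = 1.64×10¹⁰ m.
L = 0.210 × 3.828×10²⁶ = 8.04×10²⁵ W.
Flux: S = L/(4πd²) = 8.04×10²⁵/(4π×(1.64×10¹⁰)²) = 2.38×10⁴ W m⁻².
Energy balance: absorbed = emitted ⇒ πR²·S(1−A) = 4πR²·σT_eq⁴, so T_eq⁴ = S(1−A)/(4σ).
T_eq = [2.38×10⁴ × 0.37 / (4 × 5.67×10⁻⁸)]^(1/4) = (3.88×10¹⁰)^(1/4) = 444 K.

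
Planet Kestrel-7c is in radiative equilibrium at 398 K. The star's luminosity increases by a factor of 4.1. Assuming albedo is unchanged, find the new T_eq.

T_eq ∝ L^(1/4) · d^(−1/2).
T′ = 398 × 4.1^(1/4) = 566 K.

T_eq ≈ 566 K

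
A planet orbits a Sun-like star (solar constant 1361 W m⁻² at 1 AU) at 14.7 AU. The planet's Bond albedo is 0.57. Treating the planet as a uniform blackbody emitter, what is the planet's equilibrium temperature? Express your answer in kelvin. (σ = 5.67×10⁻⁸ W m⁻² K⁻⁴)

T_eq ≈ 58.8 K

Flux at 14.7 AU: S = 1361/14.7² = 6.30 W m⁻².
Energy balance: absorbed = emitted ⇒ πR²·S(1−A) = 4πR²·σT_eq⁴, so T_eq⁴ = S(1−A)/(4σ).
T_eq = [6.30 × 0.43 / (4 × 5.67×10⁻⁸)]^(1/4) = (1.19×10⁷)^(1/4) = 58.8 K.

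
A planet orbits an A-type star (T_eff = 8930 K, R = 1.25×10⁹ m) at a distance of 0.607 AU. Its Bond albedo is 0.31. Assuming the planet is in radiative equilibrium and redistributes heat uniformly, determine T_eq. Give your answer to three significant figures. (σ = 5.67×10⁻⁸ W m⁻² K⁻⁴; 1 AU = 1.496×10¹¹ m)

T_eq ≈ 675 K

d = 0.607 AU = 9.08×10¹⁰ m.
L = 4πR_⋆²σT_⋆⁴ = 4π(1.25×10⁹)² × 5.67×10⁻⁸ × (8930)⁴ = 7.08×10²⁷ W.
S = L/(4πd²) = 6.83×10⁴ W m⁻².
Energy balance: absorbed = emitted ⇒ πR²·S(1−A) = 4πR²·σT_eq⁴, so T_eq⁴ = S(1−A)/(4σ).
T_eq = [6.83×10⁴ × 0.69 / (4 × 5.67×10⁻⁸)]^(1/4) = (2.08×10¹¹)^(1/4) = 675 K.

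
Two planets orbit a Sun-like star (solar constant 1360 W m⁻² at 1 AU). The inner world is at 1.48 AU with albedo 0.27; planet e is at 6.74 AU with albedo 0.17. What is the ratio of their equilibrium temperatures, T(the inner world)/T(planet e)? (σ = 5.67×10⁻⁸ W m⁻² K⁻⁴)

T_eq = [S₀(1−A)/(4σd²)]^(1/4), so T ∝ (1−A)^(1/4) / √d.
T₁ = [1360×0.73/(4×5.67×10⁻⁸×1.48²)]^(1/4) = 211.43 K.
T₂ = [1360×0.83/(4×5.67×10⁻⁸×6.74²)]^(1/4) = 102.31 K.

T₁/T₂ ≈ 2.067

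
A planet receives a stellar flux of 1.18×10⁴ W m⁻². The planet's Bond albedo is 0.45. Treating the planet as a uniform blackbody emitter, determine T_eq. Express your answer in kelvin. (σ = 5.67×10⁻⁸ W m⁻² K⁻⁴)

Energy balance: absorbed = emitted ⇒ πR²·S(1−A) = 4πR²·σT_eq⁴, so T_eq⁴ = S(1−A)/(4σ).
T_eq = [1.18×10⁴ × 0.55 / (4 × 5.67×10⁻⁸)]^(1/4) = (2.86×10¹⁰)^(1/4) = 411 K.

T_eq ≈ 411 K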